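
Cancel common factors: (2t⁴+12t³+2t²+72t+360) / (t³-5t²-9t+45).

(2t³+6t²-16t+120)/(t²-8t+15)

Repeated division with remainder:
  2t⁴+12t³+2t²+72t+360 = (2t+22)(t³-5t²-9t+45) + (130t²+180t-630)
  t³-5t²-9t+45 = ((1/130)t-83/1690)(130t²+180t-630) + ((792/169)t+2376/169)
  130t²+180t-630 = ((10985/396)t-5915/132)((792/169)t+2376/169) + (0)
Last nonzero remainder: (792/169)t+2376/169. Dividing through by 792/169 gives the monic gcd t+3.
Cancel t+3 from numerator and denominator to get the reduced form.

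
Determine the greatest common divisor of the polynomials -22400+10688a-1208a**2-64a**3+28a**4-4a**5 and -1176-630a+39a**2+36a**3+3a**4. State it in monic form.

-28+3a+a**2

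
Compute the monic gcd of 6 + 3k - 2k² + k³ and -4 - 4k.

Repeated division with remainder:
  k³ - 2k² + 3k + 6 = (-(1/4)k² + (3/4)k - 3/2)(-4k - 4) + (0)
Last nonzero remainder: -4k - 4. Dividing through by -4 gives the monic gcd k + 1.

1 + k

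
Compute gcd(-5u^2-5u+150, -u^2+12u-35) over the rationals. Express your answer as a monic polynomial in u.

Repeated division with remainder:
  -5u^2-5u+150 = (5)(-u^2+12u-35) + (-65u+325)
  -u^2+12u-35 = ((1/65)u-7/65)(-65u+325) + (0)
Last nonzero remainder: -65u+325. Dividing through by -65 gives the monic gcd u-5.

u-5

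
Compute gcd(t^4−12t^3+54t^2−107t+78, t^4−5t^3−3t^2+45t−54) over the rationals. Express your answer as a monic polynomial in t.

Repeated division with remainder:
  t^4−12t^3+54t^2−107t+78 = (t^4−5t^3−3t^2+45t−54) + (−7t^3+57t^2−152t+132)
  t^4−5t^3−3t^2+45t−54 = (−(1/7)t−22/49)(−7t^3+57t^2−152t+132) + ((43/49)t^2−(215/49)t+258/49)
  −7t^3+57t^2−152t+132 = (−(343/43)t+1078/43)((43/49)t^2−(215/49)t+258/49) + (0)
Last nonzero remainder: (43/49)t^2−(215/49)t+258/49. Dividing through by 43/49 gives the monic gcd t^2−5t+6.

t^2−5t+6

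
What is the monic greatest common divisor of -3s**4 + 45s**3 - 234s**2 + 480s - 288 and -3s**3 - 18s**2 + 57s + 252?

By polynomial division,
  -3s**4 + 45s**3 - 234s**2 + 480s - 288 = (s - 21)(-3s**3 - 18s**2 + 57s + 252) + (-669s**2 + 1425s + 5004)
  -3s**3 - 18s**2 + 57s + 252 = ((1/223)s + 1813/49729)(-669s**2 + 1425s + 5004) + (-(864864/49729)s + 3459456/49729)
  -669s**2 + 1425s + 5004 = ((11089567/288288)s + 6912331/96096)(-(864864/49729)s + 3459456/49729) + (0)
Last nonzero remainder: -(864864/49729)s + 3459456/49729. Dividing through by -864864/49729 gives the monic gcd s - 4.

s - 4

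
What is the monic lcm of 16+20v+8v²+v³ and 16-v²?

By polynomial division,
  v³+8v²+20v+16 = (-v-8)(-v²+16) + (36v+144)
  -v²+16 = (-(1/36)v+1/9)(36v+144) + (0)
Last nonzero remainder: 36v+144. Dividing through by 36 gives the monic gcd v+4.
Then lcm(f, g) = f·g / gcd(f, g); expanding and making the result monic gives the answer.

-64-64v-12v²+4v³+v⁴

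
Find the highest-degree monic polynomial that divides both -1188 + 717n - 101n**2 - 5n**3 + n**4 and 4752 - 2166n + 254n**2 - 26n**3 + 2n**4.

27 - 12n + n**2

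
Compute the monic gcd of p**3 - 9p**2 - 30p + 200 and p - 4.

p - 4

Apply the Euclidean algorithm:
  p**3 - 9p**2 - 30p + 200 = (p**2 - 5p - 50)(p - 4) + (0)
The last nonzero remainder p - 4 is already monic.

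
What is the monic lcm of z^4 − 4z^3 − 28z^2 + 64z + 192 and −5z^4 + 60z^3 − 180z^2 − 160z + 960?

z^5 − 8z^4 − 12z^3 + 176z^2 − 64z − 768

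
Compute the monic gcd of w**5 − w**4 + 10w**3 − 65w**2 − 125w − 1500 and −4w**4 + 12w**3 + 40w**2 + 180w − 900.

w**3 − 10w − 75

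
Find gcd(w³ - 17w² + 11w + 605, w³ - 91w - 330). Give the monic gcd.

w² - 6w - 55

Repeated division with remainder:
  w³ - 17w² + 11w + 605 = (w³ - 91w - 330) + (-17w² + 102w + 935)
  w³ - 91w - 330 = (-(1/17)w - 6/17)(-17w² + 102w + 935) + (0)
Last nonzero remainder: -17w² + 102w + 935. Dividing through by -17 gives the monic gcd w² - 6w - 55.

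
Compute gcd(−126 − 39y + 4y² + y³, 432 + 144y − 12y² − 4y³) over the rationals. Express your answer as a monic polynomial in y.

−18 − 3y + y²

Euclidean algorithm in ℚ[y]:
  y³ + 4y² − 39y − 126 = (−1/4)(−4y³ − 12y² + 144y + 432) + (y² − 3y − 18)
  −4y³ − 12y² + 144y + 432 = (−4y − 24)(y² − 3y − 18) + (0)
The last nonzero remainder y² − 3y − 18 is already monic.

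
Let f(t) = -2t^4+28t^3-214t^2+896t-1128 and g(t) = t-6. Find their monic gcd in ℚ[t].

t-6

Apply the Euclidean algorithm:
  -2t^4+28t^3-214t^2+896t-1128 = (-2t^3+16t^2-118t+188)(t-6) + (0)
The last nonzero remainder t-6 is already monic.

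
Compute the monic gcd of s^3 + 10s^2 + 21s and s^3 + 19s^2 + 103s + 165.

s + 3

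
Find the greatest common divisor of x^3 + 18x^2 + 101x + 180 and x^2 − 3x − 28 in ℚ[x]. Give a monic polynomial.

Repeated division with remainder:
  x^3 + 18x^2 + 101x + 180 = (x + 21)(x^2 − 3x − 28) + (192x + 768)
  x^2 − 3x − 28 = ((1/192)x − 7/192)(192x + 768) + (0)
Last nonzero remainder: 192x + 768. Dividing through by 192 gives the monic gcd x + 4.

x + 4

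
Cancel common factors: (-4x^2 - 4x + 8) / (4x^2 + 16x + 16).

(-x + 1)/(x + 2)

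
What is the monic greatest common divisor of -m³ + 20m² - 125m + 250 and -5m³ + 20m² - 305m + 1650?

By polynomial division,
  -m³ + 20m² - 125m + 250 = (1/5)(-5m³ + 20m² - 305m + 1650) + (16m² - 64m - 80)
  -5m³ + 20m² - 305m + 1650 = (-(5/16)m)(16m² - 64m - 80) + (-330m + 1650)
  16m² - 64m - 80 = (-(8/165)m - 8/165)(-330m + 1650) + (0)
Last nonzero remainder: -330m + 1650. Dividing through by -330 gives the monic gcd m - 5.

m - 5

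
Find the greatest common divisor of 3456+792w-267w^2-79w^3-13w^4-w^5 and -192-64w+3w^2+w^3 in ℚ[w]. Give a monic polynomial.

24+11w+w^2

By polynomial division,
  -w^5-13w^4-79w^3-267w^2+792w+3456 = (-w^2-10w-113)(w^3+3w^2-64w-192) + (-760w^2-8360w-18240)
  w^3+3w^2-64w-192 = (-(1/760)w+1/95)(-760w^2-8360w-18240) + (0)
Last nonzero remainder: -760w^2-8360w-18240. Dividing through by -760 gives the monic gcd w^2+11w+24.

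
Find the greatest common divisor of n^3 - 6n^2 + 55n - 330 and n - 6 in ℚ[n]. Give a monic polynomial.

n - 6

Euclidean algorithm in ℚ[n]:
  n^3 - 6n^2 + 55n - 330 = (n^2 + 55)(n - 6) + (0)
The last nonzero remainder n - 6 is already monic.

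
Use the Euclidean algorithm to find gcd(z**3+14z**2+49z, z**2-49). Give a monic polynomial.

By polynomial division,
  z**3+14z**2+49z = (z+14)(z**2-49) + (98z+686)
  z**2-49 = ((1/98)z-1/14)(98z+686) + (0)
Last nonzero remainder: 98z+686. Dividing through by 98 gives the monic gcd z+7.

z+7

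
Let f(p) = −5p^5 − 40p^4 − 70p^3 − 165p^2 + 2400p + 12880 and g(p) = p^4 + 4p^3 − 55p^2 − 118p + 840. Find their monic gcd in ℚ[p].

p^2 + 3p − 28

Apply the Euclidean algorithm:
  −5p^5 − 40p^4 − 70p^3 − 165p^2 + 2400p + 12880 = (−5p − 20)(p^4 + 4p^3 − 55p^2 − 118p + 840) + (−265p^3 − 1855p^2 + 4240p + 29680)
  p^4 + 4p^3 − 55p^2 − 118p + 840 = (−(1/265)p + 3/265)(−265p^3 − 1855p^2 + 4240p + 29680) + (−18p^2 − 54p + 504)
  −265p^3 − 1855p^2 + 4240p + 29680 = ((265/18)p + 530/9)(−18p^2 − 54p + 504) + (0)
Last nonzero remainder: −18p^2 − 54p + 504. Dividing through by −18 gives the monic gcd p^2 + 3p − 28.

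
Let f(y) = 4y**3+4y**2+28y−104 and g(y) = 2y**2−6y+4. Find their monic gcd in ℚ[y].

Repeated division with remainder:
  4y**3+4y**2+28y−104 = (2y+8)(2y**2−6y+4) + (68y−136)
  2y**2−6y+4 = ((1/34)y−1/34)(68y−136) + (0)
Last nonzero remainder: 68y−136. Dividing through by 68 gives the monic gcd y−2.

y−2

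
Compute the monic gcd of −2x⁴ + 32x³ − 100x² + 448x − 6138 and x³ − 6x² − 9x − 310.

Apply the Euclidean algorithm:
  −2x⁴ + 32x³ − 100x² + 448x − 6138 = (−2x + 20)(x³ − 6x² − 9x − 310) + (2x² + 8x + 62)
  x³ − 6x² − 9x − 310 = ((1/2)x − 5)(2x² + 8x + 62) + (0)
Last nonzero remainder: 2x² + 8x + 62. Dividing through by 2 gives the monic gcd x² + 4x + 31.

x² + 4x + 31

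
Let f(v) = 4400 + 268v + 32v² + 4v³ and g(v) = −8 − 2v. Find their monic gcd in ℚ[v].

Euclidean algorithm in ℚ[v]:
  4v³ + 32v² + 268v + 4400 = (−2v² − 8v − 102)(−2v − 8) + (3584)
  −2v − 8 = (−(1/1792)v − 1/448)(3584) + (0)
The last nonzero remainder is the constant 3584, so the polynomials are coprime and gcd = 1.

1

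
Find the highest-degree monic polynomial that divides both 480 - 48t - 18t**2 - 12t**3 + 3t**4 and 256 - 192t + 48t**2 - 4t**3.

Repeated division with remainder:
  3t**4 - 12t**3 - 18t**2 - 48t + 480 = (-(3/4)t - 6)(-4t**3 + 48t**2 - 192t + 256) + (126t**2 - 1008t + 2016)
  -4t**3 + 48t**2 - 192t + 256 = (-(2/63)t + 8/63)(126t**2 - 1008t + 2016) + (0)
Last nonzero remainder: 126t**2 - 1008t + 2016. Dividing through by 126 gives the monic gcd t**2 - 8t + 16.

16 - 8t + t**2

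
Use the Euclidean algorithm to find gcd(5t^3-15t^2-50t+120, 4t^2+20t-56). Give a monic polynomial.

t-2

By polynomial division,
  5t^3-15t^2-50t+120 = ((5/4)t-10)(4t^2+20t-56) + (220t-440)
  4t^2+20t-56 = ((1/55)t+7/55)(220t-440) + (0)
Last nonzero remainder: 220t-440. Dividing through by 220 gives the monic gcd t-2.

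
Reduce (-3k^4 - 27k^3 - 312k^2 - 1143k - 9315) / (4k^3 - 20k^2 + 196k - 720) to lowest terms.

(-3k^2 - 30k - 207)/(4k - 16)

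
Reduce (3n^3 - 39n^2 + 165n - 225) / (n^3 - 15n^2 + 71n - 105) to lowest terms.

(3n - 15)/(n - 7)

Repeated division with remainder:
  3n^3 - 39n^2 + 165n - 225 = (3)(n^3 - 15n^2 + 71n - 105) + (6n^2 - 48n + 90)
  n^3 - 15n^2 + 71n - 105 = ((1/6)n - 7/6)(6n^2 - 48n + 90) + (0)
Last nonzero remainder: 6n^2 - 48n + 90. Dividing through by 6 gives the monic gcd n^2 - 8n + 15.
Cancel n^2 - 8n + 15 from numerator and denominator to get the reduced form.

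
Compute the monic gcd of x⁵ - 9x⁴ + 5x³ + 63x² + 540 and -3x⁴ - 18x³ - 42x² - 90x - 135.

Apply the Euclidean algorithm:
  x⁵ - 9x⁴ + 5x³ + 63x² + 540 = (-(1/3)x + 5)(-3x⁴ - 18x³ - 42x² - 90x - 135) + (81x³ + 243x² + 405x + 1215)
  -3x⁴ - 18x³ - 42x² - 90x - 135 = (-(1/27)x - 1/9)(81x³ + 243x² + 405x + 1215) + (0)
Last nonzero remainder: 81x³ + 243x² + 405x + 1215. Dividing through by 81 gives the monic gcd x³ + 3x² + 5x + 15.

x³ + 3x² + 5x + 15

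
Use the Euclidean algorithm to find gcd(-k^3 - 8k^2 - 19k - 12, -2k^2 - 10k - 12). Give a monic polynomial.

k + 3

By polynomial division,
  -k^3 - 8k^2 - 19k - 12 = ((1/2)k + 3/2)(-2k^2 - 10k - 12) + (2k + 6)
  -2k^2 - 10k - 12 = (-k - 2)(2k + 6) + (0)
Last nonzero remainder: 2k + 6. Dividing through by 2 gives the monic gcd k + 3.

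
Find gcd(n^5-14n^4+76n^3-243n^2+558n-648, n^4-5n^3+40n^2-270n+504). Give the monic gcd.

n^2-7n+12

Repeated division with remainder:
  n^5-14n^4+76n^3-243n^2+558n-648 = (n-9)(n^4-5n^3+40n^2-270n+504) + (-9n^3+387n^2-2376n+3888)
  n^4-5n^3+40n^2-270n+504 = (-(1/9)n-38/9)(-9n^3+387n^2-2376n+3888) + (1410n^2-9870n+16920)
  -9n^3+387n^2-2376n+3888 = (-(3/470)n+54/235)(1410n^2-9870n+16920) + (0)
Last nonzero remainder: 1410n^2-9870n+16920. Dividing through by 1410 gives the monic gcd n^2-7n+12.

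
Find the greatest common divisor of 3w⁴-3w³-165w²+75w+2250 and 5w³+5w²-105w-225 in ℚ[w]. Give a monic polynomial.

w-5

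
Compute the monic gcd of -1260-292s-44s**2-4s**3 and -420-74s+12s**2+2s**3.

Euclidean algorithm in ℚ[s]:
  -4s**3-44s**2-292s-1260 = (-2)(2s**3+12s**2-74s-420) + (-20s**2-440s-2100)
  2s**3+12s**2-74s-420 = (-(1/10)s+8/5)(-20s**2-440s-2100) + (420s+2940)
  -20s**2-440s-2100 = (-(1/21)s-5/7)(420s+2940) + (0)
Last nonzero remainder: 420s+2940. Dividing through by 420 gives the monic gcd s+7.

7+s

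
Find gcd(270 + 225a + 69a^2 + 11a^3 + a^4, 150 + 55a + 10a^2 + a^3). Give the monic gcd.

Apply the Euclidean algorithm:
  a^4 + 11a^3 + 69a^2 + 225a + 270 = (a + 1)(a^3 + 10a^2 + 55a + 150) + (4a^2 + 20a + 120)
  a^3 + 10a^2 + 55a + 150 = ((1/4)a + 5/4)(4a^2 + 20a + 120) + (0)
Last nonzero remainder: 4a^2 + 20a + 120. Dividing through by 4 gives the monic gcd a^2 + 5a + 30.

30 + 5a + a^2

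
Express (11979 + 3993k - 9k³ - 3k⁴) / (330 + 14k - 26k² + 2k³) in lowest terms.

By polynomial division,
  -3k⁴ - 9k³ + 3993k + 11979 = (-(3/2)k - 24)(2k³ - 26k² + 14k + 330) + (-603k² + 4824k + 19899)
  2k³ - 26k² + 14k + 330 = (-(2/603)k + 10/603)(-603k² + 4824k + 19899) + (0)
Last nonzero remainder: -603k² + 4824k + 19899. Dividing through by -603 gives the monic gcd k² - 8k - 33.
Cancel k² - 8k - 33 from numerator and denominator to get the reduced form.

(-363 - 33k - 3k²)/(-10 + 2k)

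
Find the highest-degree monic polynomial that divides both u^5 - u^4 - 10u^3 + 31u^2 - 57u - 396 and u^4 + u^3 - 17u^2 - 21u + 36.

u^3 + 2u^2 - 15u - 36

Apply the Euclidean algorithm:
  u^5 - u^4 - 10u^3 + 31u^2 - 57u - 396 = (u - 2)(u^4 + u^3 - 17u^2 - 21u + 36) + (9u^3 + 18u^2 - 135u - 324)
  u^4 + u^3 - 17u^2 - 21u + 36 = ((1/9)u - 1/9)(9u^3 + 18u^2 - 135u - 324) + (0)
Last nonzero remainder: 9u^3 + 18u^2 - 135u - 324. Dividing through by 9 gives the monic gcd u^3 + 2u^2 - 15u - 36.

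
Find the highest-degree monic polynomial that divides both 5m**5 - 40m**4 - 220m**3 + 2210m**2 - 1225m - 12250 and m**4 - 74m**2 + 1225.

Repeated division with remainder:
  5m**5 - 40m**4 - 220m**3 + 2210m**2 - 1225m - 12250 = (5m - 40)(m**4 - 74m**2 + 1225) + (150m**3 - 750m**2 - 7350m + 36750)
  m**4 - 74m**2 + 1225 = ((1/150)m + 1/30)(150m**3 - 750m**2 - 7350m + 36750) + (0)
Last nonzero remainder: 150m**3 - 750m**2 - 7350m + 36750. Dividing through by 150 gives the monic gcd m**3 - 5m**2 - 49m + 245.

m**3 - 5m**2 - 49m + 245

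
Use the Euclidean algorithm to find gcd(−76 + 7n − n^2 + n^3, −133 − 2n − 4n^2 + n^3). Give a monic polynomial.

19 + 3n + n^2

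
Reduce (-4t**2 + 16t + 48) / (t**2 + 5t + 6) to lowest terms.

Repeated division with remainder:
  -4t**2 + 16t + 48 = (-4)(t**2 + 5t + 6) + (36t + 72)
  t**2 + 5t + 6 = ((1/36)t + 1/12)(36t + 72) + (0)
Last nonzero remainder: 36t + 72. Dividing through by 36 gives the monic gcd t + 2.
Cancel t + 2 from numerator and denominator to get the reduced form.

(-4t + 24)/(t + 3)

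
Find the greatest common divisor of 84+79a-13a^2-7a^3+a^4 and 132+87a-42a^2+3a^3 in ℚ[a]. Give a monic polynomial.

-4-3a+a^2

Euclidean algorithm in ℚ[a]:
  a^4-7a^3-13a^2+79a+84 = ((1/3)a+7/3)(3a^3-42a^2+87a+132) + (56a^2-168a-224)
  3a^3-42a^2+87a+132 = ((3/56)a-33/56)(56a^2-168a-224) + (0)
Last nonzero remainder: 56a^2-168a-224. Dividing through by 56 gives the monic gcd a^2-3a-4.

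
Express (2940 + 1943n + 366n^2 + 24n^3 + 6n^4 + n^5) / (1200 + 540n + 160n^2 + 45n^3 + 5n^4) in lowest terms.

Euclidean algorithm in ℚ[n]:
  n^5 + 6n^4 + 24n^3 + 366n^2 + 1943n + 2940 = ((1/5)n - 3/5)(5n^4 + 45n^3 + 160n^2 + 540n + 1200) + (19n^3 + 354n^2 + 2027n + 3660)
  5n^4 + 45n^3 + 160n^2 + 540n + 1200 = ((5/19)n - 915/361)(19n^3 + 354n^2 + 2027n + 3660) + ((189105/361)n^2 + (1701945/361)n + 3782100/361)
  19n^3 + 354n^2 + 2027n + 3660 = ((6859/189105)n + 22021/63035)((189105/361)n^2 + (1701945/361)n + 3782100/361) + (0)
Last nonzero remainder: (189105/361)n^2 + (1701945/361)n + 3782100/361. Dividing through by 189105/361 gives the monic gcd n^2 + 9n + 20.
Cancel n^2 + 9n + 20 from numerator and denominator to get the reduced form.

(147 + 31n - 3n^2 + n^3)/(60 + 5n^2)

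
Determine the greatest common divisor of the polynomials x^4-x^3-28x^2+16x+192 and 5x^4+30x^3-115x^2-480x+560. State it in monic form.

Repeated division with remainder:
  x^4-x^3-28x^2+16x+192 = (1/5)(5x^4+30x^3-115x^2-480x+560) + (-7x^3-5x^2+112x+80)
  5x^4+30x^3-115x^2-480x+560 = (-(5/7)x-185/49)(-7x^3-5x^2+112x+80) + (-(2640/49)x^2+42240/49)
  -7x^3-5x^2+112x+80 = ((343/2640)x+49/528)(-(2640/49)x^2+42240/49) + (0)
Last nonzero remainder: -(2640/49)x^2+42240/49. Dividing through by -2640/49 gives the monic gcd x^2-16.

x^2-16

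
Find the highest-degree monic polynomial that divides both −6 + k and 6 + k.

1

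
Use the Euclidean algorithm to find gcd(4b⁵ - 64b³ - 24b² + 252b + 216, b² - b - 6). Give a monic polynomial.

Apply the Euclidean algorithm:
  4b⁵ - 64b³ - 24b² + 252b + 216 = (4b³ + 4b² - 36b - 36)(b² - b - 6) + (0)
The last nonzero remainder b² - b - 6 is already monic.

b² - b - 6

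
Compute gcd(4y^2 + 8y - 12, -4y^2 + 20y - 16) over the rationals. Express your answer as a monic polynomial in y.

y - 1

By polynomial division,
  4y^2 + 8y - 12 = (-1)(-4y^2 + 20y - 16) + (28y - 28)
  -4y^2 + 20y - 16 = (-(1/7)y + 4/7)(28y - 28) + (0)
Last nonzero remainder: 28y - 28. Dividing through by 28 gives the monic gcd y - 1.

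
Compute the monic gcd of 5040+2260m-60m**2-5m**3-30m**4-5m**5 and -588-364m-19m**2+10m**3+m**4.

14+9m+m**2

Euclidean algorithm in ℚ[m]:
  -5m**5-30m**4-5m**3-60m**2+2260m+5040 = (-5m+20)(m**4+10m**3-19m**2-364m-588) + (-300m**3-1500m**2+6600m+16800)
  m**4+10m**3-19m**2-364m-588 = (-(1/300)m-1/60)(-300m**3-1500m**2+6600m+16800) + (-22m**2-198m-308)
  -300m**3-1500m**2+6600m+16800 = ((150/11)m-600/11)(-22m**2-198m-308) + (0)
Last nonzero remainder: -22m**2-198m-308. Dividing through by -22 gives the monic gcd m**2+9m+14.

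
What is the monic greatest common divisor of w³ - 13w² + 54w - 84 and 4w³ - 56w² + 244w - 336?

By polynomial division,
  w³ - 13w² + 54w - 84 = (1/4)(4w³ - 56w² + 244w - 336) + (w² - 7w)
  4w³ - 56w² + 244w - 336 = (4w - 28)(w² - 7w) + (48w - 336)
  w² - 7w = ((1/48)w)(48w - 336) + (0)
Last nonzero remainder: 48w - 336. Dividing through by 48 gives the monic gcd w - 7.

w - 7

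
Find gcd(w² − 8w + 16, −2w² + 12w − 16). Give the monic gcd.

w − 4

Euclidean algorithm in ℚ[w]:
  w² − 8w + 16 = (−1/2)(−2w² + 12w − 16) + (−2w + 8)
  −2w² + 12w − 16 = (w − 2)(−2w + 8) + (0)
Last nonzero remainder: −2w + 8. Dividing through by −2 gives the monic gcd w − 4.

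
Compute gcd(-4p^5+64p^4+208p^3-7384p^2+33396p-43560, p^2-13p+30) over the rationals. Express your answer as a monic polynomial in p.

p^2-13p+30

Euclidean algorithm in ℚ[p]:
  -4p^5+64p^4+208p^3-7384p^2+33396p-43560 = (-4p^3+12p^2+484p-1452)(p^2-13p+30) + (0)
The last nonzero remainder p^2-13p+30 is already monic.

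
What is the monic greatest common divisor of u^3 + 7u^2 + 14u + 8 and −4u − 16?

u + 4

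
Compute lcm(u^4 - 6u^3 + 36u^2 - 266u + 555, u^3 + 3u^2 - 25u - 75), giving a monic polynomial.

u^6 + 2u^5 + 3u^4 - 68u^3 - 1033u^2 + 450u + 8325

Euclidean algorithm in ℚ[u]:
  u^4 - 6u^3 + 36u^2 - 266u + 555 = (u - 9)(u^3 + 3u^2 - 25u - 75) + (88u^2 - 416u - 120)
  u^3 + 3u^2 - 25u - 75 = ((1/88)u + 85/968)(88u^2 - 416u - 120) + ((1560/121)u - 7800/121)
  88u^2 - 416u - 120 = ((1331/195)u + 121/65)((1560/121)u - 7800/121) + (0)
Last nonzero remainder: (1560/121)u - 7800/121. Dividing through by 1560/121 gives the monic gcd u - 5.
Then lcm(f, g) = f·g / gcd(f, g); expanding and making the result monic gives the answer.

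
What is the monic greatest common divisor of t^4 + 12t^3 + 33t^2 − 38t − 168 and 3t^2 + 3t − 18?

Repeated division with remainder:
  t^4 + 12t^3 + 33t^2 − 38t − 168 = ((1/3)t^2 + (11/3)t + 28/3)(3t^2 + 3t − 18) + (0)
Last nonzero remainder: 3t^2 + 3t − 18. Dividing through by 3 gives the monic gcd t^2 + t − 6.

t^2 + t − 6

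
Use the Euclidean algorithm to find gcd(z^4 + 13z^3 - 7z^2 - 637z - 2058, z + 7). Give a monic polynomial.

z + 7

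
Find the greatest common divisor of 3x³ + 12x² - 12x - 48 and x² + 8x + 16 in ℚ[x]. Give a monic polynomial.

Repeated division with remainder:
  3x³ + 12x² - 12x - 48 = (3x - 12)(x² + 8x + 16) + (36x + 144)
  x² + 8x + 16 = ((1/36)x + 1/9)(36x + 144) + (0)
Last nonzero remainder: 36x + 144. Dividing through by 36 gives the monic gcd x + 4.

x + 4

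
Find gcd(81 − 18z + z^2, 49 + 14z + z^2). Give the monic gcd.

Repeated division with remainder:
  z^2 − 18z + 81 = (z^2 + 14z + 49) + (−32z + 32)
  z^2 + 14z + 49 = (−(1/32)z − 15/32)(−32z + 32) + (64)
  −32z + 32 = (−(1/2)z + 1/2)(64) + (0)
The last nonzero remainder is the constant 64, so the polynomials are coprime and gcd = 1.

1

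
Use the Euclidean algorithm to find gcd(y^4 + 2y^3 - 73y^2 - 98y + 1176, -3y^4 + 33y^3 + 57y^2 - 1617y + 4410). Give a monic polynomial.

Euclidean algorithm in ℚ[y]:
  y^4 + 2y^3 - 73y^2 - 98y + 1176 = (-1/3)(-3y^4 + 33y^3 + 57y^2 - 1617y + 4410) + (13y^3 - 54y^2 - 637y + 2646)
  -3y^4 + 33y^3 + 57y^2 - 1617y + 4410 = (-(3/13)y + 267/169)(13y^3 - 54y^2 - 637y + 2646) + (-(792/169)y^2 + 38808/169)
  13y^3 - 54y^2 - 637y + 2646 = (-(2197/792)y + 507/44)(-(792/169)y^2 + 38808/169) + (0)
Last nonzero remainder: -(792/169)y^2 + 38808/169. Dividing through by -792/169 gives the monic gcd y^2 - 49.

y^2 - 49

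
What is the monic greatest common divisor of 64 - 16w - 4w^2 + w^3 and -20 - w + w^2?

Repeated division with remainder:
  w^3 - 4w^2 - 16w + 64 = (w - 3)(w^2 - w - 20) + (w + 4)
  w^2 - w - 20 = (w - 5)(w + 4) + (0)
The last nonzero remainder w + 4 is already monic.

4 + w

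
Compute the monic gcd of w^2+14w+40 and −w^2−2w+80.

Repeated division with remainder:
  w^2+14w+40 = (−1)(−w^2−2w+80) + (12w+120)
  −w^2−2w+80 = (−(1/12)w+2/3)(12w+120) + (0)
Last nonzero remainder: 12w+120. Dividing through by 12 gives the monic gcd w+10.

w+10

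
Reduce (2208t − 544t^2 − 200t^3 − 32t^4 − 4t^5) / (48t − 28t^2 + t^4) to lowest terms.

(−184 − 16t − 4t^2)/(−4 + t)

By polynomial division,
  −4t^5 − 32t^4 − 200t^3 − 544t^2 + 2208t = (−4t − 32)(t^4 − 28t^2 + 48t) + (−312t^3 − 1248t^2 + 3744t)
  t^4 − 28t^2 + 48t = (−(1/312)t + 1/78)(−312t^3 − 1248t^2 + 3744t) + (0)
Last nonzero remainder: −312t^3 − 1248t^2 + 3744t. Dividing through by −312 gives the monic gcd t^3 + 4t^2 − 12t.
Cancel t^3 + 4t^2 − 12t from numerator and denominator to get the reduced form.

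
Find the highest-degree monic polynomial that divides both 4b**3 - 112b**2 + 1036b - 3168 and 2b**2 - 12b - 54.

b - 9

Repeated division with remainder:
  4b**3 - 112b**2 + 1036b - 3168 = (2b - 44)(2b**2 - 12b - 54) + (616b - 5544)
  2b**2 - 12b - 54 = ((1/308)b + 3/308)(616b - 5544) + (0)
Last nonzero remainder: 616b - 5544. Dividing through by 616 gives the monic gcd b - 9.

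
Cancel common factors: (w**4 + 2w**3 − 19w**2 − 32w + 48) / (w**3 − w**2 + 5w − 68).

Repeated division with remainder:
  w**4 + 2w**3 − 19w**2 − 32w + 48 = (w + 3)(w**3 − w**2 + 5w − 68) + (−21w**2 + 21w + 252)
  w**3 − w**2 + 5w − 68 = (−(1/21)w)(−21w**2 + 21w + 252) + (17w − 68)
  −21w**2 + 21w + 252 = (−(21/17)w − 63/17)(17w − 68) + (0)
Last nonzero remainder: 17w − 68. Dividing through by 17 gives the monic gcd w − 4.
Cancel w − 4 from numerator and denominator to get the reduced form.

(w**3 + 6w**2 + 5w − 12)/(w**2 + 3w + 17)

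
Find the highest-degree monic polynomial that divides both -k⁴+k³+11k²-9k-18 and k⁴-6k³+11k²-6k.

Euclidean algorithm in ℚ[k]:
  -k⁴+k³+11k²-9k-18 = (-1)(k⁴-6k³+11k²-6k) + (-5k³+22k²-15k-18)
  k⁴-6k³+11k²-6k = (-(1/5)k+8/25)(-5k³+22k²-15k-18) + ((24/25)k²-(24/5)k+144/25)
  -5k³+22k²-15k-18 = (-(125/24)k-25/8)((24/25)k²-(24/5)k+144/25) + (0)
Last nonzero remainder: (24/25)k²-(24/5)k+144/25. Dividing through by 24/25 gives the monic gcd k²-5k+6.

k²-5k+6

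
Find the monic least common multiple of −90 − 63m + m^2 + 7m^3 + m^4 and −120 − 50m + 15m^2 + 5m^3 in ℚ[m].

−360 − 342m − 59m^2 + 29m^3 + 11m^4 + m^5

Repeated division with remainder:
  m^4 + 7m^3 + m^2 − 63m − 90 = ((1/5)m + 4/5)(5m^3 + 15m^2 − 50m − 120) + (−m^2 + m + 6)
  5m^3 + 15m^2 − 50m − 120 = (−5m − 20)(−m^2 + m + 6) + (0)
Last nonzero remainder: −m^2 + m + 6. Dividing through by −1 gives the monic gcd m^2 − m − 6.
Then lcm(f, g) = f·g / gcd(f, g); expanding and making the result monic gives the answer.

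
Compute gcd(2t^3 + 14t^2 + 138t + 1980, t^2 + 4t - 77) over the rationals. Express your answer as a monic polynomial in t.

1

By polynomial division,
  2t^3 + 14t^2 + 138t + 1980 = (2t + 6)(t^2 + 4t - 77) + (268t + 2442)
  t^2 + 4t - 77 = ((1/268)t - 685/35912)(268t + 2442) + (-546227/17956)
  268t + 2442 = (-(4812208/546227)t - 3986232/49657)(-546227/17956) + (0)
The last nonzero remainder is the constant -546227/17956, so the polynomials are coprime and gcd = 1.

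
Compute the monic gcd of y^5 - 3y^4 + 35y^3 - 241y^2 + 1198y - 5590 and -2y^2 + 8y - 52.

y^2 - 4y + 26

Apply the Euclidean algorithm:
  y^5 - 3y^4 + 35y^3 - 241y^2 + 1198y - 5590 = (-(1/2)y^3 - (1/2)y^2 - (13/2)y + 215/2)(-2y^2 + 8y - 52) + (0)
Last nonzero remainder: -2y^2 + 8y - 52. Dividing through by -2 gives the monic gcd y^2 - 4y + 26.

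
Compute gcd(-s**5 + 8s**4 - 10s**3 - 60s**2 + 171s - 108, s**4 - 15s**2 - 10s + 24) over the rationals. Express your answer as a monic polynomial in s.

Apply the Euclidean algorithm:
  -s**5 + 8s**4 - 10s**3 - 60s**2 + 171s - 108 = (-s + 8)(s**4 - 15s**2 - 10s + 24) + (-25s**3 + 50s**2 + 275s - 300)
  s**4 - 15s**2 - 10s + 24 = (-(1/25)s - 2/25)(-25s**3 + 50s**2 + 275s - 300) + (0)
Last nonzero remainder: -25s**3 + 50s**2 + 275s - 300. Dividing through by -25 gives the monic gcd s**3 - 2s**2 - 11s + 12.

s**3 - 2s**2 - 11s + 12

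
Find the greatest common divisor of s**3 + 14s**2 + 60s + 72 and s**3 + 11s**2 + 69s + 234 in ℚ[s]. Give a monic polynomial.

s + 6

Apply the Euclidean algorithm:
  s**3 + 14s**2 + 60s + 72 = (s**3 + 11s**2 + 69s + 234) + (3s**2 - 9s - 162)
  s**3 + 11s**2 + 69s + 234 = ((1/3)s + 14/3)(3s**2 - 9s - 162) + (165s + 990)
  3s**2 - 9s - 162 = ((1/55)s - 9/55)(165s + 990) + (0)
Last nonzero remainder: 165s + 990. Dividing through by 165 gives the monic gcd s + 6.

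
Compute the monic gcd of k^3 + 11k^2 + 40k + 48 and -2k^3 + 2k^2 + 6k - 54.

k + 3

By polynomial division,
  k^3 + 11k^2 + 40k + 48 = (-1/2)(-2k^3 + 2k^2 + 6k - 54) + (12k^2 + 43k + 21)
  -2k^3 + 2k^2 + 6k - 54 = (-(1/6)k + 55/72)(12k^2 + 43k + 21) + (-(1681/72)k - 1681/24)
  12k^2 + 43k + 21 = (-(864/1681)k - 504/1681)(-(1681/72)k - 1681/24) + (0)
Last nonzero remainder: -(1681/72)k - 1681/24. Dividing through by -1681/72 gives the monic gcd k + 3.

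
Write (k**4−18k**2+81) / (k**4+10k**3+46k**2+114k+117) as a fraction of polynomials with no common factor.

By polynomial division,
  k**4−18k**2+81 = (k**4+10k**3+46k**2+114k+117) + (−10k**3−64k**2−114k−36)
  k**4+10k**3+46k**2+114k+117 = (−(1/10)k−9/25)(−10k**3−64k**2−114k−36) + ((289/25)k**2+(1734/25)k+2601/25)
  −10k**3−64k**2−114k−36 = (−(250/289)k−100/289)((289/25)k**2+(1734/25)k+2601/25) + (0)
Last nonzero remainder: (289/25)k**2+(1734/25)k+2601/25. Dividing through by 289/25 gives the monic gcd k**2+6k+9.
Cancel k**2+6k+9 from numerator and denominator to get the reduced form.

(k**2−6k+9)/(k**2+4k+13)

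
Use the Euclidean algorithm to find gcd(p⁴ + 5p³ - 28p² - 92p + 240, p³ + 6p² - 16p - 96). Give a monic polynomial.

Apply the Euclidean algorithm:
  p⁴ + 5p³ - 28p² - 92p + 240 = (p - 1)(p³ + 6p² - 16p - 96) + (-6p² - 12p + 144)
  p³ + 6p² - 16p - 96 = (-(1/6)p - 2/3)(-6p² - 12p + 144) + (0)
Last nonzero remainder: -6p² - 12p + 144. Dividing through by -6 gives the monic gcd p² + 2p - 24.

p² + 2p - 24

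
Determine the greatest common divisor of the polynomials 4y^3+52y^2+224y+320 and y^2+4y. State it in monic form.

Apply the Euclidean algorithm:
  4y^3+52y^2+224y+320 = (4y+36)(y^2+4y) + (80y+320)
  y^2+4y = ((1/80)y)(80y+320) + (0)
Last nonzero remainder: 80y+320. Dividing through by 80 gives the monic gcd y+4.

y+4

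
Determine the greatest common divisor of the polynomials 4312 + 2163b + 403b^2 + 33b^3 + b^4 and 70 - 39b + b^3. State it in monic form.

By polynomial division,
  b^4 + 33b^3 + 403b^2 + 2163b + 4312 = (b + 33)(b^3 - 39b + 70) + (442b^2 + 3380b + 2002)
  b^3 - 39b + 70 = ((1/442)b - 5/289)(442b^2 + 3380b + 2002) + ((4320/289)b + 30240/289)
  442b^2 + 3380b + 2002 = ((63869/2160)b + 41327/2160)((4320/289)b + 30240/289) + (0)
Last nonzero remainder: (4320/289)b + 30240/289. Dividing through by 4320/289 gives the monic gcd b + 7.

7 + b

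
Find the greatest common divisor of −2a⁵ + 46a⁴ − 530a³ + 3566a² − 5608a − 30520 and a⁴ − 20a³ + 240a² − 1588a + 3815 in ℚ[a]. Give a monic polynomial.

Apply the Euclidean algorithm:
  −2a⁵ + 46a⁴ − 530a³ + 3566a² − 5608a − 30520 = (−2a + 6)(a⁴ − 20a³ + 240a² − 1588a + 3815) + (70a³ − 1050a² + 11550a − 53410)
  a⁴ − 20a³ + 240a² − 1588a + 3815 = ((1/70)a − 1/14)(70a³ − 1050a² + 11550a − 53410) + (0)
Last nonzero remainder: 70a³ − 1050a² + 11550a − 53410. Dividing through by 70 gives the monic gcd a³ − 15a² + 165a − 763.

a³ − 15a² + 165a − 763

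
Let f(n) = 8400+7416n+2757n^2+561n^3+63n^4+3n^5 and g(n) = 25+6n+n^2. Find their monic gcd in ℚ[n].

By polynomial division,
  3n^5+63n^4+561n^3+2757n^2+7416n+8400 = (3n^3+45n^2+216n+336)(n^2+6n+25) + (0)
The last nonzero remainder n^2+6n+25 is already monic.

25+6n+n^2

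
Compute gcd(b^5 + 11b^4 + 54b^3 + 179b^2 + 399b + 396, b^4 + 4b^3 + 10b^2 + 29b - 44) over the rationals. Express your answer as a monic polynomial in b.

b^3 + 5b^2 + 15b + 44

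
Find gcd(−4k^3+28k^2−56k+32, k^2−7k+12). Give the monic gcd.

Apply the Euclidean algorithm:
  −4k^3+28k^2−56k+32 = (−4k)(k^2−7k+12) + (−8k+32)
  k^2−7k+12 = (−(1/8)k+3/8)(−8k+32) + (0)
Last nonzero remainder: −8k+32. Dividing through by −8 gives the monic gcd k−4.

k−4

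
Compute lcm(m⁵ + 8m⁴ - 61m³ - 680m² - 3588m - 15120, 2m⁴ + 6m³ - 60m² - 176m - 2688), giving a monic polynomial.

m⁷ + 9m⁶ - 109m⁵ - 1189m⁴ - 852m³ + 19372m² + 185808m + 846720

Apply the Euclidean algorithm:
  m⁵ + 8m⁴ - 61m³ - 680m² - 3588m - 15120 = ((1/2)m + 5/2)(2m⁴ + 6m³ - 60m² - 176m - 2688) + (-46m³ - 442m² - 1804m - 8400)
  2m⁴ + 6m³ - 60m² - 176m - 2688 = (-(1/23)m + 152/529)(-46m³ - 442m² - 1804m - 8400) + (-(6048/529)m² - (12096/529)m - 145152/529)
  -46m³ - 442m² - 1804m - 8400 = ((12167/3024)m + 13225/432)(-(6048/529)m² - (12096/529)m - 145152/529) + (0)
Last nonzero remainder: -(6048/529)m² - (12096/529)m - 145152/529. Dividing through by -6048/529 gives the monic gcd m² + 2m + 24.
Then lcm(f, g) = f·g / gcd(f, g); expanding and making the result monic gives the answer.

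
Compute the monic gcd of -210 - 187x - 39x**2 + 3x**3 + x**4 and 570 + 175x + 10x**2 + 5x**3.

3 + x

By polynomial division,
  x**4 + 3x**3 - 39x**2 - 187x - 210 = ((1/5)x + 1/5)(5x**3 + 10x**2 + 175x + 570) + (-76x**2 - 336x - 324)
  5x**3 + 10x**2 + 175x + 570 = (-(5/76)x + 115/722)(-76x**2 - 336x - 324) + ((74800/361)x + 224400/361)
  -76x**2 - 336x - 324 = (-(6859/18700)x - 9747/18700)((74800/361)x + 224400/361) + (0)
Last nonzero remainder: (74800/361)x + 224400/361. Dividing through by 74800/361 gives the monic gcd x + 3.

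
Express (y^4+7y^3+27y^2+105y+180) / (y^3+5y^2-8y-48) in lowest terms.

By polynomial division,
  y^4+7y^3+27y^2+105y+180 = (y+2)(y^3+5y^2-8y-48) + (25y^2+169y+276)
  y^3+5y^2-8y-48 = ((1/25)y-44/625)(25y^2+169y+276) + (-(4464/625)y-17856/625)
  25y^2+169y+276 = (-(15625/4464)y-14375/1488)(-(4464/625)y-17856/625) + (0)
Last nonzero remainder: -(4464/625)y-17856/625. Dividing through by -4464/625 gives the monic gcd y+4.
Cancel y+4 from numerator and denominator to get the reduced form.

(y^3+3y^2+15y+45)/(y^2+y-12)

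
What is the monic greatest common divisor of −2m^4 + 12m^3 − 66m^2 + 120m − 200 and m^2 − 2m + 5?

By polynomial division,
  −2m^4 + 12m^3 − 66m^2 + 120m − 200 = (−2m^2 + 8m − 40)(m^2 − 2m + 5) + (0)
The last nonzero remainder m^2 − 2m + 5 is already monic.

m^2 − 2m + 5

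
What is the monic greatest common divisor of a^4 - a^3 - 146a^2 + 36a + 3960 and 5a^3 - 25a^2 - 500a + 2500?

a + 10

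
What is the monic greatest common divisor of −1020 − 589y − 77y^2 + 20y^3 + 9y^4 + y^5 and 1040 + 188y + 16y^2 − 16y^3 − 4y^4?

Euclidean algorithm in ℚ[y]:
  y^5 + 9y^4 + 20y^3 − 77y^2 − 589y − 1020 = (−(1/4)y − 5/4)(−4y^4 − 16y^3 + 16y^2 + 188y + 1040) + (4y^3 − 10y^2 − 94y + 280)
  −4y^4 − 16y^3 + 16y^2 + 188y + 1040 = (−y − 13/2)(4y^3 − 10y^2 − 94y + 280) + (−143y^2 − 143y + 2860)
  4y^3 − 10y^2 − 94y + 280 = (−(4/143)y + 14/143)(−143y^2 − 143y + 2860) + (0)
Last nonzero remainder: −143y^2 − 143y + 2860. Dividing through by −143 gives the monic gcd y^2 + y − 20.

−20 + y + y^2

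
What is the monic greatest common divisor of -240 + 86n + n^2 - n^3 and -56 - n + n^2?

-8 + n

By polynomial division,
  -n^3 + n^2 + 86n - 240 = (-n)(n^2 - n - 56) + (30n - 240)
  n^2 - n - 56 = ((1/30)n + 7/30)(30n - 240) + (0)
Last nonzero remainder: 30n - 240. Dividing through by 30 gives the monic gcd n - 8.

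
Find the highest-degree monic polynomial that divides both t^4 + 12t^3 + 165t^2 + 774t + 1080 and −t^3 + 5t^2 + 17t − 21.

Apply the Euclidean algorithm:
  t^4 + 12t^3 + 165t^2 + 774t + 1080 = (−t − 17)(−t^3 + 5t^2 + 17t − 21) + (267t^2 + 1042t + 723)
  −t^3 + 5t^2 + 17t − 21 = (−(1/267)t + 2377/71289)(267t^2 + 1042t + 723) + (−(1071880/71289)t − 1071880/23763)
  267t^2 + 1042t + 723 = (−(19034163/1071880)t − 17180649/1071880)(−(1071880/71289)t − 1071880/23763) + (0)
Last nonzero remainder: −(1071880/71289)t − 1071880/23763. Dividing through by −1071880/71289 gives the monic gcd t + 3.

t + 3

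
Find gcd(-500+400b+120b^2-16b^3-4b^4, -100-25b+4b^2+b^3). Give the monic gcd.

-25+b^2

Repeated division with remainder:
  -4b^4-16b^3+120b^2+400b-500 = (-4b)(b^3+4b^2-25b-100) + (20b^2-500)
  b^3+4b^2-25b-100 = ((1/20)b+1/5)(20b^2-500) + (0)
Last nonzero remainder: 20b^2-500. Dividing through by 20 gives the monic gcd b^2-25.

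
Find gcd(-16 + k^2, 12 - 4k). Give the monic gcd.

1

Repeated division with remainder:
  k^2 - 16 = (-(1/4)k - 3/4)(-4k + 12) + (-7)
  -4k + 12 = ((4/7)k - 12/7)(-7) + (0)
The last nonzero remainder is the constant -7, so the polynomials are coprime and gcd = 1.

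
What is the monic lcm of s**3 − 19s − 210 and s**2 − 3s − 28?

Euclidean algorithm in ℚ[s]:
  s**3 − 19s − 210 = (s + 3)(s**2 − 3s − 28) + (18s − 126)
  s**2 − 3s − 28 = ((1/18)s + 2/9)(18s − 126) + (0)
Last nonzero remainder: 18s − 126. Dividing through by 18 gives the monic gcd s − 7.
Then lcm(f, g) = f·g / gcd(f, g); expanding and making the result monic gives the answer.

s**4 + 4s**3 − 19s**2 − 286s − 840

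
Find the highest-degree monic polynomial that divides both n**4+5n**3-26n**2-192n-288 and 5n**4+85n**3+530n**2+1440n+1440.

By polynomial division,
  n**4+5n**3-26n**2-192n-288 = (1/5)(5n**4+85n**3+530n**2+1440n+1440) + (-12n**3-132n**2-480n-576)
  5n**4+85n**3+530n**2+1440n+1440 = (-(5/12)n-5/2)(-12n**3-132n**2-480n-576) + (0)
Last nonzero remainder: -12n**3-132n**2-480n-576. Dividing through by -12 gives the monic gcd n**3+11n**2+40n+48.

n**3+11n**2+40n+48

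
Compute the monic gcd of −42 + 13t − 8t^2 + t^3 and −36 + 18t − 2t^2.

Apply the Euclidean algorithm:
  t^3 − 8t^2 + 13t − 42 = (−(1/2)t − 1/2)(−2t^2 + 18t − 36) + (4t − 60)
  −2t^2 + 18t − 36 = (−(1/2)t − 3)(4t − 60) + (−216)
  4t − 60 = (−(1/54)t + 5/18)(−216) + (0)
The last nonzero remainder is the constant −216, so the polynomials are coprime and gcd = 1.

1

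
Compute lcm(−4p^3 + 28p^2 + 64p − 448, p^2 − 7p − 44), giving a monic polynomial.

By polynomial division,
  −4p^3 + 28p^2 + 64p − 448 = (−4p)(p^2 − 7p − 44) + (−112p − 448)
  p^2 − 7p − 44 = (−(1/112)p + 11/112)(−112p − 448) + (0)
Last nonzero remainder: −112p − 448. Dividing through by −112 gives the monic gcd p + 4.
Then lcm(f, g) = f·g / gcd(f, g); expanding and making the result monic gives the answer.

p^4 − 18p^3 + 61p^2 + 288p − 1232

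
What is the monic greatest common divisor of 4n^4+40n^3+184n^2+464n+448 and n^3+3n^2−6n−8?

n+4

By polynomial division,
  4n^4+40n^3+184n^2+464n+448 = (4n+28)(n^3+3n^2−6n−8) + (124n^2+664n+672)
  n^3+3n^2−6n−8 = ((1/124)n−73/3844)(124n^2+664n+672) + ((1144/961)n+4576/961)
  124n^2+664n+672 = ((29791/286)n+20181/143)((1144/961)n+4576/961) + (0)
Last nonzero remainder: (1144/961)n+4576/961. Dividing through by 1144/961 gives the monic gcd n+4.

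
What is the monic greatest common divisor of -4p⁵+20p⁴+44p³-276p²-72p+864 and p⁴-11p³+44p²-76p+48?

p²-7p+12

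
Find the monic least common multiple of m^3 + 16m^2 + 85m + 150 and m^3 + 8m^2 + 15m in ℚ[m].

m^5 + 19m^4 + 133m^3 + 405m^2 + 450m

Repeated division with remainder:
  m^3 + 16m^2 + 85m + 150 = (m^3 + 8m^2 + 15m) + (8m^2 + 70m + 150)
  m^3 + 8m^2 + 15m = ((1/8)m - 3/32)(8m^2 + 70m + 150) + ((45/16)m + 225/16)
  8m^2 + 70m + 150 = ((128/45)m + 32/3)((45/16)m + 225/16) + (0)
Last nonzero remainder: (45/16)m + 225/16. Dividing through by 45/16 gives the monic gcd m + 5.
Then lcm(f, g) = f·g / gcd(f, g); expanding and making the result monic gives the answer.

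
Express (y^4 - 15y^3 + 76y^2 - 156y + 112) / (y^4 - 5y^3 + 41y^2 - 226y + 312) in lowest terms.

(y^2 - 9y + 14)/(y^2 + y + 39)

By polynomial division,
  y^4 - 15y^3 + 76y^2 - 156y + 112 = (y^4 - 5y^3 + 41y^2 - 226y + 312) + (-10y^3 + 35y^2 + 70y - 200)
  y^4 - 5y^3 + 41y^2 - 226y + 312 = (-(1/10)y + 3/20)(-10y^3 + 35y^2 + 70y - 200) + ((171/4)y^2 - (513/2)y + 342)
  -10y^3 + 35y^2 + 70y - 200 = (-(40/171)y - 100/171)((171/4)y^2 - (513/2)y + 342) + (0)
Last nonzero remainder: (171/4)y^2 - (513/2)y + 342. Dividing through by 171/4 gives the monic gcd y^2 - 6y + 8.
Cancel y^2 - 6y + 8 from numerator and denominator to get the reduced form.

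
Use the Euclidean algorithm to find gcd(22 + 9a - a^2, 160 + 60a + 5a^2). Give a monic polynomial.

Repeated division with remainder:
  -a^2 + 9a + 22 = (-1/5)(5a^2 + 60a + 160) + (21a + 54)
  5a^2 + 60a + 160 = ((5/21)a + 110/49)(21a + 54) + (1900/49)
  21a + 54 = ((1029/1900)a + 1323/950)(1900/49) + (0)
The last nonzero remainder is the constant 1900/49, so the polynomials are coprime and gcd = 1.

1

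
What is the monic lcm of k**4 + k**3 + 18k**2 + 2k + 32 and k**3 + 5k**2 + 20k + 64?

k**5 + 5k**4 + 22k**3 + 74k**2 + 40k + 128

Repeated division with remainder:
  k**4 + k**3 + 18k**2 + 2k + 32 = (k − 4)(k**3 + 5k**2 + 20k + 64) + (18k**2 + 18k + 288)
  k**3 + 5k**2 + 20k + 64 = ((1/18)k + 2/9)(18k**2 + 18k + 288) + (0)
Last nonzero remainder: 18k**2 + 18k + 288. Dividing through by 18 gives the monic gcd k**2 + k + 16.
Then lcm(f, g) = f·g / gcd(f, g); expanding and making the result monic gives the answer.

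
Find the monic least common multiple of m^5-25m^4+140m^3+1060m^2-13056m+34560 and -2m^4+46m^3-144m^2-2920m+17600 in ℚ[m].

m^7-46m^6+775m^5-4630m^4-19916m^3+425336m^2-2161920m+3801600

Repeated division with remainder:
  m^5-25m^4+140m^3+1060m^2-13056m+34560 = (-(1/2)m+1)(-2m^4+46m^3-144m^2-2920m+17600) + (22m^3-256m^2-1336m+16960)
  -2m^4+46m^3-144m^2-2920m+17600 = (-(1/11)m+125/121)(22m^3-256m^2-1336m+16960) + (-(120/121)m^2+(240/121)m+9600/121)
  22m^3-256m^2-1336m+16960 = (-(1331/60)m+6413/30)(-(120/121)m^2+(240/121)m+9600/121) + (0)
Last nonzero remainder: -(120/121)m^2+(240/121)m+9600/121. Dividing through by -120/121 gives the monic gcd m^2-2m-80.
Then lcm(f, g) = f·g / gcd(f, g); expanding and making the result monic gives the answer.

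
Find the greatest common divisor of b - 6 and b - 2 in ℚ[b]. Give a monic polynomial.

Euclidean algorithm in ℚ[b]:
  b - 6 = (b - 2) + (-4)
  b - 2 = (-(1/4)b + 1/2)(-4) + (0)
The last nonzero remainder is the constant -4, so the polynomials are coprime and gcd = 1.

1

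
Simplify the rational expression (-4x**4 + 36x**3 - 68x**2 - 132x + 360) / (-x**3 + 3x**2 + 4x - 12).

(4x**2 - 32x + 60)/(x - 2)

Repeated division with remainder:
  -4x**4 + 36x**3 - 68x**2 - 132x + 360 = (4x - 24)(-x**3 + 3x**2 + 4x - 12) + (-12x**2 + 12x + 72)
  -x**3 + 3x**2 + 4x - 12 = ((1/12)x - 1/6)(-12x**2 + 12x + 72) + (0)
Last nonzero remainder: -12x**2 + 12x + 72. Dividing through by -12 gives the monic gcd x**2 - x - 6.
Cancel x**2 - x - 6 from numerator and denominator to get the reduced form.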